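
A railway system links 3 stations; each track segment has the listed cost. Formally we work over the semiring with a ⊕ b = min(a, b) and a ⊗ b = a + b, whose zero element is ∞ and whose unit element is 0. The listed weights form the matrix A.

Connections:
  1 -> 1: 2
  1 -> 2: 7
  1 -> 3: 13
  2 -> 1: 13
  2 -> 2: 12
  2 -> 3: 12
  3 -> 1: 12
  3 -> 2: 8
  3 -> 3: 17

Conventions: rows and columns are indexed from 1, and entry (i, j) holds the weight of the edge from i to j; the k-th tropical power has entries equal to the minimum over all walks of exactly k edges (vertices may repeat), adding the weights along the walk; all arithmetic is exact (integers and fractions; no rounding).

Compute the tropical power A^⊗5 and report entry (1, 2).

A^⊗2:
  [4, 9, 15]
  [15, 20, 24]
  [14, 19, 20]
A^⊗3:
  [6, 11, 17]
  [17, 22, 28]
  [16, 21, 27]
A^⊗4:
  [8, 13, 19]
  [19, 24, 30]
  [18, 23, 29]
A^⊗5:
  [10, 15, 21]
  [21, 26, 32]
  [20, 25, 31]
Key observation: the optimum is the walk 1->1->1->1->1->2, with weight 2 + 2 + 2 + 2 + 7 = 15.
Optimal value attained by: walk 1->1->1->1->1->2.
Answer: (A^⊗5)[1][2] = 15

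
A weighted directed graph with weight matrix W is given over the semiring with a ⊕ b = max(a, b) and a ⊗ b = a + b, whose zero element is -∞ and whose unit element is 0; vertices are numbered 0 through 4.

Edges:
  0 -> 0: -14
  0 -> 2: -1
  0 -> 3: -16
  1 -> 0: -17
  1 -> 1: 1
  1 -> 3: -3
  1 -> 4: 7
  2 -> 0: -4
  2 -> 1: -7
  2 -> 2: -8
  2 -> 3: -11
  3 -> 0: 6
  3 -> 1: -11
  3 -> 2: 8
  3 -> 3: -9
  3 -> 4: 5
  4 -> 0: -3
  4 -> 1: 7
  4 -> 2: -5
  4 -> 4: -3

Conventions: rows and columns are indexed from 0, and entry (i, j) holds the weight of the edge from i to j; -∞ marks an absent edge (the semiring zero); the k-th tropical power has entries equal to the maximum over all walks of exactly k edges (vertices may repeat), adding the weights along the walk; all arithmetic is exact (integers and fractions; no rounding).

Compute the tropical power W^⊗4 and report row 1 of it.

W^⊗2:
  [-5, -8, -8, -12, -11]
  [4, 14, 5, -2, 8]
  [-5, -6, -3, -10, 0]
  [4, 12, 5, -3, 2]
  [-6, 8, -4, 4, 14]
W^⊗3:
  [-6, -4, -4, -11, -1]
  [5, 15, 6, 11, 21]
  [-3, 7, -2, -9, 1]
  [3, 13, 5, 9, 19]
  [11, 21, 12, 5, 15]
W^⊗4:
  [-4, 6, -3, -7, 3]
  [18, 28, 19, 12, 22]
  [-2, 8, -1, 4, 14]
  [16, 26, 17, 10, 20]
  [12, 22, 13, 18, 28]
Answer: row 1 of W^⊗4 = [18, 28, 19, 12, 22]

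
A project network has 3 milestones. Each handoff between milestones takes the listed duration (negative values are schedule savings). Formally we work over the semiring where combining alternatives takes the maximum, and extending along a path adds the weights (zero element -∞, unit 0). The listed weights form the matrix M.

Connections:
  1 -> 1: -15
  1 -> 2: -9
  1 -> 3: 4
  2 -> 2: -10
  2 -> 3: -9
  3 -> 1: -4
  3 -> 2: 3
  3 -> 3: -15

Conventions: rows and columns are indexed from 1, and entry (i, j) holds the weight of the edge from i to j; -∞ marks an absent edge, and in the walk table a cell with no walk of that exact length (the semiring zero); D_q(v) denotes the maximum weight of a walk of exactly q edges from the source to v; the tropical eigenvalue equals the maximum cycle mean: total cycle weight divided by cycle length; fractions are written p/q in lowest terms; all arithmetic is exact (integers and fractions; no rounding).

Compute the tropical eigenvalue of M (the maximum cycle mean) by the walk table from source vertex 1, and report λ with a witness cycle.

q=0: [0, -∞, -∞]
q=1: [-15, -9, 4]
q=2: [0, 7, -11]
q=3: [-15, -3, 4]
Optimal cycle mean attained by: cycle 1->3->1, total 4 + (-4), length 2.
Answer: λ = 0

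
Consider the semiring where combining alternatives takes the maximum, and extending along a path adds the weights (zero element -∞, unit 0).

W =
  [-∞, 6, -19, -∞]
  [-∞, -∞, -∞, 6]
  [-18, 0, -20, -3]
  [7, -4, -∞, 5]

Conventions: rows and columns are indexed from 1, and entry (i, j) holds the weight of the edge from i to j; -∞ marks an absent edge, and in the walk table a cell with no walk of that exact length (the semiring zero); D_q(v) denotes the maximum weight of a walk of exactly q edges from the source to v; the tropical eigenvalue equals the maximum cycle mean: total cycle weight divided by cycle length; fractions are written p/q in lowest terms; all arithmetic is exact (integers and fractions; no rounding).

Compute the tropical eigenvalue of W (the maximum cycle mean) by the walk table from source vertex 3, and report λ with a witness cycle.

q=0: [-∞, -∞, 0, -∞]
q=1: [-18, 0, -20, -3]
q=2: [4, -7, -37, 6]
q=3: [13, 10, -15, 11]
q=4: [18, 19, -6, 16]
Optimal cycle mean attained by: cycle 1->2->4->1, total 6 + 6 + 7, length 3.
Answer: λ = 19/3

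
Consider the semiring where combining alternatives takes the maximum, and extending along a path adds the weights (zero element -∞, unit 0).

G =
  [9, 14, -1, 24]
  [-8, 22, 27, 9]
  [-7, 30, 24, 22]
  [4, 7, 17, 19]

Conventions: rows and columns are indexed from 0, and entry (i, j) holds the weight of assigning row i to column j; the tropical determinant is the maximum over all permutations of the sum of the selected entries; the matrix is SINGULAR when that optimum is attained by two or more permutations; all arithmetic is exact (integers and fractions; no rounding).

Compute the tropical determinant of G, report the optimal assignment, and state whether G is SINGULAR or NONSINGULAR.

σ = (0, 1, 2, 3): 9 + 22 + 24 + 19 = 74
σ = (0, 1, 3, 2): 9 + 22 + 22 + 17 = 70
σ = (0, 2, 1, 3): 9 + 27 + 30 + 19 = 85
σ = (0, 2, 3, 1): 9 + 27 + 22 + 7 = 65
σ = (0, 3, 1, 2): 9 + 9 + 30 + 17 = 65
σ = (0, 3, 2, 1): 9 + 9 + 24 + 7 = 49
σ = (1, 0, 2, 3): 14 + (-8) + 24 + 19 = 49
σ = (1, 0, 3, 2): 14 + (-8) + 22 + 17 = 45
σ = (1, 2, 0, 3): 14 + 27 + (-7) + 19 = 53
σ = (1, 2, 3, 0): 14 + 27 + 22 + 4 = 67
σ = (1, 3, 0, 2): 14 + 9 + (-7) + 17 = 33
σ = (1, 3, 2, 0): 14 + 9 + 24 + 4 = 51
σ = (2, 0, 1, 3): (-1) + (-8) + 30 + 19 = 40
σ = (2, 0, 3, 1): (-1) + (-8) + 22 + 7 = 20
σ = (2, 1, 0, 3): (-1) + 22 + (-7) + 19 = 33
σ = (2, 1, 3, 0): (-1) + 22 + 22 + 4 = 47
σ = (2, 3, 0, 1): (-1) + 9 + (-7) + 7 = 8
σ = (2, 3, 1, 0): (-1) + 9 + 30 + 4 = 42
σ = (3, 0, 1, 2): 24 + (-8) + 30 + 17 = 63
σ = (3, 0, 2, 1): 24 + (-8) + 24 + 7 = 47
σ = (3, 1, 0, 2): 24 + 22 + (-7) + 17 = 56
σ = (3, 1, 2, 0): 24 + 22 + 24 + 4 = 74
σ = (3, 2, 0, 1): 24 + 27 + (-7) + 7 = 51
σ = (3, 2, 1, 0): 24 + 27 + 30 + 4 = 85
Optimal value attained by: σ = (0, 2, 1, 3).
Answer: det⊕(G) = 85; verdict: SINGULAR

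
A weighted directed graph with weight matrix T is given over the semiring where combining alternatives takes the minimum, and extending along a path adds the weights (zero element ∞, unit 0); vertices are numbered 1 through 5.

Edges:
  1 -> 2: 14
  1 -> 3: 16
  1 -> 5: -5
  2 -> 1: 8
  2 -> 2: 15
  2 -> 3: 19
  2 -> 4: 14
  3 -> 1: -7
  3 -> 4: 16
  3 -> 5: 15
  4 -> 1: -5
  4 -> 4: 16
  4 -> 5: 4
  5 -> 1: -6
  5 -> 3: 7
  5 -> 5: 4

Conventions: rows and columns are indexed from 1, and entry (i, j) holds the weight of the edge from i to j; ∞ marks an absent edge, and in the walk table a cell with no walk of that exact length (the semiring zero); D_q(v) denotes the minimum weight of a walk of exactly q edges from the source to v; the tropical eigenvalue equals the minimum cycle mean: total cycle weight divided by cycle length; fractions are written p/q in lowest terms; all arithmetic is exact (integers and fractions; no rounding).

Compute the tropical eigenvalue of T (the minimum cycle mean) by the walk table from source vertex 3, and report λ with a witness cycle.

q=0: [∞, ∞, 0, ∞, ∞]
q=1: [-7, ∞, ∞, 16, 15]
q=2: [9, 7, 9, 32, -12]
q=3: [-18, 22, -5, 21, -8]
q=4: [-14, -4, -2, 11, -23]
q=5: [-29, 0, -16, 10, -19]
Optimal cycle mean attained by: cycle 1->5->1, total (-5) + (-6), length 2.
Answer: λ = -11/2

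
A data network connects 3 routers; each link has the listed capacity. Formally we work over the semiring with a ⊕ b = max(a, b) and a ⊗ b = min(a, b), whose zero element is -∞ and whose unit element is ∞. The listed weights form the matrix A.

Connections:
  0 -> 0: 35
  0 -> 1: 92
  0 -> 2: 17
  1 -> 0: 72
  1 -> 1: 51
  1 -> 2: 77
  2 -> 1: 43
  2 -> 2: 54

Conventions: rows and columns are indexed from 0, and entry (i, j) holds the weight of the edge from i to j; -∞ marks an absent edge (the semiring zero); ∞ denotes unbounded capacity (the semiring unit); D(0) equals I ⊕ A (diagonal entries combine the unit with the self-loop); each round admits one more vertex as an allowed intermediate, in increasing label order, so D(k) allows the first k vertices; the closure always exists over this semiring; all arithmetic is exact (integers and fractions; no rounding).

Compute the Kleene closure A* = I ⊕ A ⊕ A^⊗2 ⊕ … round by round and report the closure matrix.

D(0):
  [∞, 92, 17]
  [72, ∞, 77]
  [-∞, 43, ∞]
D(1):
  [∞, 92, 17]
  [72, ∞, 77]
  [-∞, 43, ∞]
D(2):
  [∞, 92, 77]
  [72, ∞, 77]
  [43, 43, ∞]
D(3):
  [∞, 92, 77]
  [72, ∞, 77]
  [43, 43, ∞]
Answer: A* = [[∞, 92, 77], [72, ∞, 77], [43, 43, ∞]]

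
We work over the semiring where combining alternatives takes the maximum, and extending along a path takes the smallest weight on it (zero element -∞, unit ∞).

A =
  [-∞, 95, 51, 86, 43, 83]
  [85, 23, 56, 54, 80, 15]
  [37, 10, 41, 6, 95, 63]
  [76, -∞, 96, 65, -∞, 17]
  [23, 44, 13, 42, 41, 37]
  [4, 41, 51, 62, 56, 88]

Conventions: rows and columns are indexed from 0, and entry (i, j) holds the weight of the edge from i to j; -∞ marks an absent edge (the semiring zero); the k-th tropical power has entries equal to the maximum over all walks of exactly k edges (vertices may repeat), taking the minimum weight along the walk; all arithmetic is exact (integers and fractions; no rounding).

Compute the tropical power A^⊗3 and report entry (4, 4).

A^⊗2:
  [85, 43, 86, 65, 80, 83]
  [54, 85, 54, 85, 56, 83]
  [37, 44, 51, 62, 56, 63]
  [65, 76, 65, 76, 95, 76]
  [44, 41, 44, 44, 44, 37]
  [62, 44, 62, 62, 56, 88]
A^⊗3:
  [65, 85, 65, 85, 86, 83]
  [85, 54, 85, 65, 80, 83]
  [62, 44, 62, 62, 56, 63]
  [76, 65, 76, 65, 76, 76]
  [44, 44, 44, 44, 44, 44]
  [62, 62, 62, 62, 62, 88]
Key observation: the optimum is the walk 4->1->2->4, with weight 44 min 56 min 95 = 44.
Optimal value attained by: walk 4->1->2->4.
Answer: (A^⊗3)[4][4] = 44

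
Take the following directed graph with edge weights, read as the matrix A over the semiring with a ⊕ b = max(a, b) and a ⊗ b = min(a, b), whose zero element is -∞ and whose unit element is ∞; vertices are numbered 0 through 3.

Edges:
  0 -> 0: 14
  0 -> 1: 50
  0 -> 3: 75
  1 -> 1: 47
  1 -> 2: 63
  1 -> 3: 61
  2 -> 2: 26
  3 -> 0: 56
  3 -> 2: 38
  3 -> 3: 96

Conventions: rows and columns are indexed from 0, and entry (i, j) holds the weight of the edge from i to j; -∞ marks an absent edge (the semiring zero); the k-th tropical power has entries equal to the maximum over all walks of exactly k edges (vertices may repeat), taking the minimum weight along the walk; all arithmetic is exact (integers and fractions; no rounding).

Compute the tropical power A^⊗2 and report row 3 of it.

A^⊗2:
  [56, 47, 50, 75]
  [56, 47, 47, 61]
  [-∞, -∞, 26, -∞]
  [56, 50, 38, 96]
Answer: row 3 of A^⊗2 = [56, 50, 38, 96]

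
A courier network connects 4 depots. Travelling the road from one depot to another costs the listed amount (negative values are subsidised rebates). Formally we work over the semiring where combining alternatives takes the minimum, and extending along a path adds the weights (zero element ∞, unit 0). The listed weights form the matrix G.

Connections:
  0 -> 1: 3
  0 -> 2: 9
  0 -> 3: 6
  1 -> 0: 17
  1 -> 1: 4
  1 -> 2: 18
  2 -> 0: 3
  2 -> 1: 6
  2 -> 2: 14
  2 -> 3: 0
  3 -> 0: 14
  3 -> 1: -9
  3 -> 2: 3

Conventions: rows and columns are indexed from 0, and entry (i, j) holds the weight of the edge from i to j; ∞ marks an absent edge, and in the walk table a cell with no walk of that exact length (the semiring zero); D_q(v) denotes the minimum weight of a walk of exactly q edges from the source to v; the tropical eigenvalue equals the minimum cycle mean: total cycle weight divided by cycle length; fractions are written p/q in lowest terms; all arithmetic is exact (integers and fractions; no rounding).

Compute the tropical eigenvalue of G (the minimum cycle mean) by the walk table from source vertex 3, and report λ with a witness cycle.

q=0: [∞, ∞, ∞, 0]
q=1: [14, -9, 3, ∞]
q=2: [6, -5, 9, 3]
q=3: [12, -6, 6, 9]
q=4: [9, -2, 12, 6]
Optimal cycle mean attained by: cycle 2->3->2, total 0 + 3, length 2.
Answer: λ = 3/2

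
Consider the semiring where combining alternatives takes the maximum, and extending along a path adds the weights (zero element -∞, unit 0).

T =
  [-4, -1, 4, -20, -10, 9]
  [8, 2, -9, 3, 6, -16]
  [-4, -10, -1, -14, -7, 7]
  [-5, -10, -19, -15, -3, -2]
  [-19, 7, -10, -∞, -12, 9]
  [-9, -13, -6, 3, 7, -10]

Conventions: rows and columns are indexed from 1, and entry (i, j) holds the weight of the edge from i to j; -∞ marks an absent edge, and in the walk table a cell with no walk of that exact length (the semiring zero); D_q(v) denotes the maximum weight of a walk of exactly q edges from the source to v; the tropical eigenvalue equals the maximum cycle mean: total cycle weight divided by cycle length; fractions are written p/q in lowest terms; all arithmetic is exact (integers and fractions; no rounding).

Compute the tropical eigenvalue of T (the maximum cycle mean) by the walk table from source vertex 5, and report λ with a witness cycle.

q=0: [-∞, -∞, -∞, -∞, 0, -∞]
q=1: [-19, 7, -10, -∞, -12, 9]
q=2: [15, 9, 3, 12, 16, -1]
q=3: [17, 23, 19, 12, 15, 25]
q=4: [31, 25, 21, 28, 32, 26]
q=5: [33, 39, 35, 29, 33, 41]
q=6: [47, 41, 37, 44, 48, 42]
Optimal cycle mean attained by: cycle 5->6->5, total 9 + 7, length 2.
Answer: λ = 8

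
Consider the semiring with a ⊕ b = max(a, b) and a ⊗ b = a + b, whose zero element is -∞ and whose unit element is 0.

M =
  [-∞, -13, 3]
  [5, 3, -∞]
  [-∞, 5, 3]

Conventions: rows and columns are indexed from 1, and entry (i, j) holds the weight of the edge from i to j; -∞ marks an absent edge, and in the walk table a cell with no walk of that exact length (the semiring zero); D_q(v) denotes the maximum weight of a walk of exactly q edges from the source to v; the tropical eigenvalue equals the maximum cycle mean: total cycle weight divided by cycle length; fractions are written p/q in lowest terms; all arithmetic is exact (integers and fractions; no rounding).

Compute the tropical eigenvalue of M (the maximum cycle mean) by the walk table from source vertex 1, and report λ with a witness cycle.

q=0: [0, -∞, -∞]
q=1: [-∞, -13, 3]
q=2: [-8, 8, 6]
q=3: [13, 11, 9]
Optimal cycle mean attained by: cycle 1->3->2->1, total 3 + 5 + 5, length 3.
Answer: λ = 13/3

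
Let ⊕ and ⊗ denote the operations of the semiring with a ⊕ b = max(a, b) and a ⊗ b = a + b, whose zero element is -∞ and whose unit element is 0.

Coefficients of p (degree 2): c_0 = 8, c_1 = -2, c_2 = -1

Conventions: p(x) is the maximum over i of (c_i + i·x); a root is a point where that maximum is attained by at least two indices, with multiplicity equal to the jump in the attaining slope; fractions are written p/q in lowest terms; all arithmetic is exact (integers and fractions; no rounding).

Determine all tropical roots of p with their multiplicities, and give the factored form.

hull edge (i=0, c=8) to (i=2, c=-1): slope -9/2, span 2
Factored form: p(x) = -1 ⊗ (x ⊕ 9/2) ⊗ (x ⊕ 9/2)
Answer: roots = 9/2 (mult 2)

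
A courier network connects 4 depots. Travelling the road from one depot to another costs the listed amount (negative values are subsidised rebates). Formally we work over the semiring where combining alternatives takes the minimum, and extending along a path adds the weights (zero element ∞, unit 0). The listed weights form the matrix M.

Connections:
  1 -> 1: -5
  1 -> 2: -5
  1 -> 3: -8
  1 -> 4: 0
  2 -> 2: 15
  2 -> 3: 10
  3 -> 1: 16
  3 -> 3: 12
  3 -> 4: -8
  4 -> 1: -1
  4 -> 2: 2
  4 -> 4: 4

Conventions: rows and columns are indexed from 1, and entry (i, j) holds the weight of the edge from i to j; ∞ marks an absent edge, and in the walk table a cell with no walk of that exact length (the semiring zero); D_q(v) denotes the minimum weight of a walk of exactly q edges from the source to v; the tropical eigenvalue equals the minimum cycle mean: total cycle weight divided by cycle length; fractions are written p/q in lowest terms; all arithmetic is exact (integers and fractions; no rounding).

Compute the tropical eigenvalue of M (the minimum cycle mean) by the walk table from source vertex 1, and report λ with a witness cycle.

q=0: [0, ∞, ∞, ∞]
q=1: [-5, -5, -8, 0]
q=2: [-10, -10, -13, -16]
q=3: [-17, -15, -18, -21]
q=4: [-22, -22, -25, -26]
Optimal cycle mean attained by: cycle 1->3->4->1, total (-8) + (-8) + (-1), length 3.
Answer: λ = -17/3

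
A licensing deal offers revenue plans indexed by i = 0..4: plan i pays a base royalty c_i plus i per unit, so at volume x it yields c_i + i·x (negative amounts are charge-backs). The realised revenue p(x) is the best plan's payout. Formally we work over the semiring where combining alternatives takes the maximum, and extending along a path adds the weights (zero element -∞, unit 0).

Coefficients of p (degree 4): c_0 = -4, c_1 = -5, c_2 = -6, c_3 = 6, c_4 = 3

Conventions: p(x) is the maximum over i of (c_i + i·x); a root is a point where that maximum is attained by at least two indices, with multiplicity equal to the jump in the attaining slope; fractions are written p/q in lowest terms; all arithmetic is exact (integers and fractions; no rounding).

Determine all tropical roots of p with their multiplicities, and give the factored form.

hull edge (i=0, c=-4) to (i=3, c=6): slope 10/3, span 3
hull edge (i=3, c=6) to (i=4, c=3): slope -3, span 1
Factored form: p(x) = 3 ⊗ (x ⊕ (-10/3)) ⊗ (x ⊕ (-10/3)) ⊗ (x ⊕ (-10/3)) ⊗ (x ⊕ 3)
Answer: roots = -10/3 (mult 3), 3 (mult 1)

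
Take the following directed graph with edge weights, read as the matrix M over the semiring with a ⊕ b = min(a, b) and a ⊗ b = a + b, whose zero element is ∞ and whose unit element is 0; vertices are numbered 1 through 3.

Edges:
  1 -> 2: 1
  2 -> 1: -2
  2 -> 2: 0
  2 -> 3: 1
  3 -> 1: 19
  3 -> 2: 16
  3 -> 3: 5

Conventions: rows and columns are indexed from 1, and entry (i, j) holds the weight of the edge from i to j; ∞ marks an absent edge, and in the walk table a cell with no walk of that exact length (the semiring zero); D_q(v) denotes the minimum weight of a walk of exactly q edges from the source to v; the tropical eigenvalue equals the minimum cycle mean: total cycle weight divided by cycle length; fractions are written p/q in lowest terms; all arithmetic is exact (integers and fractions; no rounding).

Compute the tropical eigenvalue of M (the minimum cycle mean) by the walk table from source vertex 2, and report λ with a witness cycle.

q=0: [∞, 0, ∞]
q=1: [-2, 0, 1]
q=2: [-2, -1, 1]
q=3: [-3, -1, 0]
Optimal cycle mean attained by: cycle 1->2->1, total 1 + (-2), length 2.
Answer: λ = -1/2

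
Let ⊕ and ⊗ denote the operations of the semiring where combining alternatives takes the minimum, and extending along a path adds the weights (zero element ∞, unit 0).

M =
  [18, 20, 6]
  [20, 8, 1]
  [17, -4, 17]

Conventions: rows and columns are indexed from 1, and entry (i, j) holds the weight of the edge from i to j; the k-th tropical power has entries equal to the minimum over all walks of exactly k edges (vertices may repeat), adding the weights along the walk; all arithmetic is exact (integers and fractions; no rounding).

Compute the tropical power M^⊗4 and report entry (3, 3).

M^⊗2:
  [23, 2, 21]
  [18, -3, 9]
  [16, 4, -3]
M^⊗3:
  [22, 10, 3]
  [17, 5, -2]
  [14, -7, 5]
M^⊗4:
  [20, -1, 11]
  [15, -6, 6]
  [13, 1, -6]
Key observation: the optimum is the walk 3->2->3->2->3, with weight (-4) + 1 + (-4) + 1 = -6.
Optimal value attained by: walk 3->2->3->2->3.
Answer: (M^⊗4)[3][3] = -6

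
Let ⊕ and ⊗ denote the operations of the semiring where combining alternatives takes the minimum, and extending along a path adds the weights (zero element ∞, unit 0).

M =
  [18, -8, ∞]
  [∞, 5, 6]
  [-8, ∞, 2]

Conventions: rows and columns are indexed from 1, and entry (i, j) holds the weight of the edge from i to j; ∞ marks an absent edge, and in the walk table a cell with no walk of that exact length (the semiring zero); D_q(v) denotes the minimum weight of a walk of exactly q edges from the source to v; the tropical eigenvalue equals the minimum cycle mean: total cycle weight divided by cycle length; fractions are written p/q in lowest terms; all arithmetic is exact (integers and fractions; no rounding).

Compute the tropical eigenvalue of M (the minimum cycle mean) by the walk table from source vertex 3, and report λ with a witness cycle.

q=0: [∞, ∞, 0]
q=1: [-8, ∞, 2]
q=2: [-6, -16, 4]
q=3: [-4, -14, -10]
Optimal cycle mean attained by: cycle 1->2->3->1, total (-8) + 6 + (-8), length 3.
Answer: λ = -10/3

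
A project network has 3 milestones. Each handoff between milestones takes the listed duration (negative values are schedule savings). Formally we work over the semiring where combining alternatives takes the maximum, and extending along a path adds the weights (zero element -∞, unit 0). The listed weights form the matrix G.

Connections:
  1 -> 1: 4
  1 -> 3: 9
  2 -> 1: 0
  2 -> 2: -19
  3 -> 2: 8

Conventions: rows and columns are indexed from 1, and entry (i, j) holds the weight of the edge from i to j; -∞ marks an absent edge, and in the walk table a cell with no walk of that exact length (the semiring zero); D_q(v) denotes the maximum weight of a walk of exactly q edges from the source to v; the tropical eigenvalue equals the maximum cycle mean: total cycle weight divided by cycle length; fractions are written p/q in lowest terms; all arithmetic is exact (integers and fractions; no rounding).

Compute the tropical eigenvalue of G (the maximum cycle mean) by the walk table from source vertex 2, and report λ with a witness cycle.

q=0: [-∞, 0, -∞]
q=1: [0, -19, -∞]
q=2: [4, -38, 9]
q=3: [8, 17, 13]
Optimal cycle mean attained by: cycle 1->3->2->1, total 9 + 8 + 0, length 3.
Answer: λ = 17/3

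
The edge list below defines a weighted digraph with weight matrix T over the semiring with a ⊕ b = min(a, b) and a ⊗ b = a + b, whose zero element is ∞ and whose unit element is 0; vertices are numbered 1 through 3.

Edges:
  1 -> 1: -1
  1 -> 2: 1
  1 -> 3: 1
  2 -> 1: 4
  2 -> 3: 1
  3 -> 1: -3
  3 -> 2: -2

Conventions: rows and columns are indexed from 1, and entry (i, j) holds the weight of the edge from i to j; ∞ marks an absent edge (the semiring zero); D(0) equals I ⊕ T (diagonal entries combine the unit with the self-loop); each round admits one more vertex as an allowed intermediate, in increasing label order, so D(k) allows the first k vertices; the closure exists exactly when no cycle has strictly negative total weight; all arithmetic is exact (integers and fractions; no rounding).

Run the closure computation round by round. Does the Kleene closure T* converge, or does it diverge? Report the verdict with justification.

Detection: at round 0, diagonal entry (1, 1) turns strictly negative.
Key observation: the cycle 1->1 has total weight (-1), which is strictly negative.
Answer: DIVERGES — negative cycle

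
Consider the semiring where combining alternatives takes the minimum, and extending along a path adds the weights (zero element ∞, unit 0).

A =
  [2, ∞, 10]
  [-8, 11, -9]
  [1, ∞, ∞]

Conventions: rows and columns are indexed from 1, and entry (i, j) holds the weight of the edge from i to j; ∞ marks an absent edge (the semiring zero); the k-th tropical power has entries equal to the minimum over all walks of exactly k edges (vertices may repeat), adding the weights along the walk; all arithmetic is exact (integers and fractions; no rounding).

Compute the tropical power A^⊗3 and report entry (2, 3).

A^⊗2:
  [4, ∞, 12]
  [-8, 22, 2]
  [3, ∞, 11]
A^⊗3:
  [6, ∞, 14]
  [-6, 33, 2]
  [5, ∞, 13]
Key observation: the optimum is the walk 2->3->1->3, with weight (-9) + 1 + 10 = 2.
Optimal value attained by: walk 2->3->1->3.
Answer: (A^⊗3)[2][3] = 2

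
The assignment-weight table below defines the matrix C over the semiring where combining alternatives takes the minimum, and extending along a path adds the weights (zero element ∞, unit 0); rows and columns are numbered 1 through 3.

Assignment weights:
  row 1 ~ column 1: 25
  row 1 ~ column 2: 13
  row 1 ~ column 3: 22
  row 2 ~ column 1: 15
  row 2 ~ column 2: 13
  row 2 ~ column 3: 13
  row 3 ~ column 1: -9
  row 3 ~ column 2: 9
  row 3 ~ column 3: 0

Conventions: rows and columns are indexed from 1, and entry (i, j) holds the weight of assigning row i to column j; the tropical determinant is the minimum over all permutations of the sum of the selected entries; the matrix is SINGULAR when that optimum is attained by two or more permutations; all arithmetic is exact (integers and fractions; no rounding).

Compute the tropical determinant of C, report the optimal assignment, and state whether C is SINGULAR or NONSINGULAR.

σ = (1, 2, 3): 25 + 13 + 0 = 38
σ = (1, 3, 2): 25 + 13 + 9 = 47
σ = (2, 1, 3): 13 + 15 + 0 = 28
σ = (2, 3, 1): 13 + 13 + (-9) = 17
σ = (3, 1, 2): 22 + 15 + 9 = 46
σ = (3, 2, 1): 22 + 13 + (-9) = 26
Optimal value attained by: σ = (2, 3, 1).
Answer: det⊕(C) = 17; verdict: NONSINGULAR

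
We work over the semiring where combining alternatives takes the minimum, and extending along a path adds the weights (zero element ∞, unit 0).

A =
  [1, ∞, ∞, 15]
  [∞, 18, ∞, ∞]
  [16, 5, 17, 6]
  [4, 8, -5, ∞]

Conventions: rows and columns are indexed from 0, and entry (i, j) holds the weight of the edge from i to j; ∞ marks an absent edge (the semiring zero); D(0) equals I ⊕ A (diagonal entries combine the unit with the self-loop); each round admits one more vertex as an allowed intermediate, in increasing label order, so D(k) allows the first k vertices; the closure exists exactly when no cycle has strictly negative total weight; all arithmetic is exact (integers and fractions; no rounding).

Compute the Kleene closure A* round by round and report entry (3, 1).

D(0):
  [0, ∞, ∞, 15]
  [∞, 0, ∞, ∞]
  [16, 5, 0, 6]
  [4, 8, -5, 0]
D(1):
  [0, ∞, ∞, 15]
  [∞, 0, ∞, ∞]
  [16, 5, 0, 6]
  [4, 8, -5, 0]
D(2):
  [0, ∞, ∞, 15]
  [∞, 0, ∞, ∞]
  [16, 5, 0, 6]
  [4, 8, -5, 0]
D(3):
  [0, ∞, ∞, 15]
  [∞, 0, ∞, ∞]
  [16, 5, 0, 6]
  [4, 0, -5, 0]
D(4):
  [0, 15, 10, 15]
  [∞, 0, ∞, ∞]
  [10, 5, 0, 6]
  [4, 0, -5, 0]
Answer: A*[3][1] = 0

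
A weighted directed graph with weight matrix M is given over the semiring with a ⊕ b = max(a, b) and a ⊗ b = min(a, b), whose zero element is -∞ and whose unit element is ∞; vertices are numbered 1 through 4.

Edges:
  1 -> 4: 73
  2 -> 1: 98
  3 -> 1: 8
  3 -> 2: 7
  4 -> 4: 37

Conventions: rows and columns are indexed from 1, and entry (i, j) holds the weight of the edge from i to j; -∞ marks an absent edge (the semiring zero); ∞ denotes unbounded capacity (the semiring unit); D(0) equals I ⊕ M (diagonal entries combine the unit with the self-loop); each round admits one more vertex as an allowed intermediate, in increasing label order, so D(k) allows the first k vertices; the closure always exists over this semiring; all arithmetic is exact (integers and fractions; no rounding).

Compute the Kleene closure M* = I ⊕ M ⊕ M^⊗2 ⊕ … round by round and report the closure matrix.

D(0):
  [∞, -∞, -∞, 73]
  [98, ∞, -∞, -∞]
  [8, 7, ∞, -∞]
  [-∞, -∞, -∞, ∞]
D(1):
  [∞, -∞, -∞, 73]
  [98, ∞, -∞, 73]
  [8, 7, ∞, 8]
  [-∞, -∞, -∞, ∞]
D(2):
  [∞, -∞, -∞, 73]
  [98, ∞, -∞, 73]
  [8, 7, ∞, 8]
  [-∞, -∞, -∞, ∞]
D(3):
  [∞, -∞, -∞, 73]
  [98, ∞, -∞, 73]
  [8, 7, ∞, 8]
  [-∞, -∞, -∞, ∞]
D(4):
  [∞, -∞, -∞, 73]
  [98, ∞, -∞, 73]
  [8, 7, ∞, 8]
  [-∞, -∞, -∞, ∞]
Answer: M* = [[∞, -∞, -∞, 73], [98, ∞, -∞, 73], [8, 7, ∞, 8], [-∞, -∞, -∞, ∞]]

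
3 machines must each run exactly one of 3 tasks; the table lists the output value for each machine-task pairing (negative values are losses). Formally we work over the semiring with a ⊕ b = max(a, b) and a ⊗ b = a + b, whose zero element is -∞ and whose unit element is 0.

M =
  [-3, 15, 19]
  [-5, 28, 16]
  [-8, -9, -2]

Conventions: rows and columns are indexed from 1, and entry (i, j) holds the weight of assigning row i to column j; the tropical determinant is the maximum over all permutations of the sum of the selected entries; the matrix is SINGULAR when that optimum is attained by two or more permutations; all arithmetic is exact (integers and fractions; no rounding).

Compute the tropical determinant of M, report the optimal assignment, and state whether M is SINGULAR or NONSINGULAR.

σ = (1, 2, 3): (-3) + 28 + (-2) = 23
σ = (1, 3, 2): (-3) + 16 + (-9) = 4
σ = (2, 1, 3): 15 + (-5) + (-2) = 8
σ = (2, 3, 1): 15 + 16 + (-8) = 23
σ = (3, 1, 2): 19 + (-5) + (-9) = 5
σ = (3, 2, 1): 19 + 28 + (-8) = 39
Optimal value attained by: σ = (3, 2, 1).
Answer: det⊕(M) = 39; verdict: NONSINGULAR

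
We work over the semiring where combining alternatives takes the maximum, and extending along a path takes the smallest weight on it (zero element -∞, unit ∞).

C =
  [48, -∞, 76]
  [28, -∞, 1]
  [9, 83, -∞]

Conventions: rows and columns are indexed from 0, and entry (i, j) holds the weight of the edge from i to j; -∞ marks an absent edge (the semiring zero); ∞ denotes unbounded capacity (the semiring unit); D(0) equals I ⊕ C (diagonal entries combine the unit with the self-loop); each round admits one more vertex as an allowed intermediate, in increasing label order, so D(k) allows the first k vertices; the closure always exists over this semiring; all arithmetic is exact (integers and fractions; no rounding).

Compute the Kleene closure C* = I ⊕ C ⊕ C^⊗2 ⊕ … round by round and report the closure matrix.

D(0):
  [∞, -∞, 76]
  [28, ∞, 1]
  [9, 83, ∞]
D(1):
  [∞, -∞, 76]
  [28, ∞, 28]
  [9, 83, ∞]
D(2):
  [∞, -∞, 76]
  [28, ∞, 28]
  [28, 83, ∞]
D(3):
  [∞, 76, 76]
  [28, ∞, 28]
  [28, 83, ∞]
Answer: C* = [[∞, 76, 76], [28, ∞, 28], [28, 83, ∞]]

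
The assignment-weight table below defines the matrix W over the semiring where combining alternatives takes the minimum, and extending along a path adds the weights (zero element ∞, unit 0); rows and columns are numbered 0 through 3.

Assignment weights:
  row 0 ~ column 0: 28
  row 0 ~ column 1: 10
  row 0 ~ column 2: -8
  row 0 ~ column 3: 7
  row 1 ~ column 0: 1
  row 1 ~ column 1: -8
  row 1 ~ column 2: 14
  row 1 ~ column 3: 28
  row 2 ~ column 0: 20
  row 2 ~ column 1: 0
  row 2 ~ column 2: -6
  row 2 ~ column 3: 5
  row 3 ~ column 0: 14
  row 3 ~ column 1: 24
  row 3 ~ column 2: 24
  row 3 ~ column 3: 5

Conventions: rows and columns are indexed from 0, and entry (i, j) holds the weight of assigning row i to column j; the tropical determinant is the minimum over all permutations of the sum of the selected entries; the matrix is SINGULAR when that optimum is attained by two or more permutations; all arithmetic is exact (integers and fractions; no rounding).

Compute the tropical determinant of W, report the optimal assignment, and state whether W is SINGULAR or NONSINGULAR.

σ = (0, 1, 2, 3): 28 + (-8) + (-6) + 5 = 19
σ = (0, 1, 3, 2): 28 + (-8) + 5 + 24 = 49
σ = (0, 2, 1, 3): 28 + 14 + 0 + 5 = 47
σ = (0, 2, 3, 1): 28 + 14 + 5 + 24 = 71
σ = (0, 3, 1, 2): 28 + 28 + 0 + 24 = 80
σ = (0, 3, 2, 1): 28 + 28 + (-6) + 24 = 74
σ = (1, 0, 2, 3): 10 + 1 + (-6) + 5 = 10
σ = (1, 0, 3, 2): 10 + 1 + 5 + 24 = 40
σ = (1, 2, 0, 3): 10 + 14 + 20 + 5 = 49
σ = (1, 2, 3, 0): 10 + 14 + 5 + 14 = 43
σ = (1, 3, 0, 2): 10 + 28 + 20 + 24 = 82
σ = (1, 3, 2, 0): 10 + 28 + (-6) + 14 = 46
σ = (2, 0, 1, 3): (-8) + 1 + 0 + 5 = -2
σ = (2, 0, 3, 1): (-8) + 1 + 5 + 24 = 22
σ = (2, 1, 0, 3): (-8) + (-8) + 20 + 5 = 9
σ = (2, 1, 3, 0): (-8) + (-8) + 5 + 14 = 3
σ = (2, 3, 0, 1): (-8) + 28 + 20 + 24 = 64
σ = (2, 3, 1, 0): (-8) + 28 + 0 + 14 = 34
σ = (3, 0, 1, 2): 7 + 1 + 0 + 24 = 32
σ = (3, 0, 2, 1): 7 + 1 + (-6) + 24 = 26
σ = (3, 1, 0, 2): 7 + (-8) + 20 + 24 = 43
σ = (3, 1, 2, 0): 7 + (-8) + (-6) + 14 = 7
σ = (3, 2, 0, 1): 7 + 14 + 20 + 24 = 65
σ = (3, 2, 1, 0): 7 + 14 + 0 + 14 = 35
Optimal value attained by: σ = (2, 0, 1, 3).
Answer: det⊕(W) = -2; verdict: NONSINGULAR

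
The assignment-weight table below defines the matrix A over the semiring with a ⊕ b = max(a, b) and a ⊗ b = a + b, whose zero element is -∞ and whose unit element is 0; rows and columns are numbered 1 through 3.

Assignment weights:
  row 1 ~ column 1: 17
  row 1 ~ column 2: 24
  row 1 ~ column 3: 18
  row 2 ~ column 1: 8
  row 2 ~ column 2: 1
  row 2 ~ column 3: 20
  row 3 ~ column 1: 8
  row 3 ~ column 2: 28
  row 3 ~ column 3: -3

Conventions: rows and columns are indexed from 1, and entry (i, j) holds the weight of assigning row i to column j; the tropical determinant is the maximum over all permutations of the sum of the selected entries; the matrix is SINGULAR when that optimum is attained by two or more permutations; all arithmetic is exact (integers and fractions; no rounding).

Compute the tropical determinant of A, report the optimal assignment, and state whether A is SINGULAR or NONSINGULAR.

σ = (1, 2, 3): 17 + 1 + (-3) = 15
σ = (1, 3, 2): 17 + 20 + 28 = 65
σ = (2, 1, 3): 24 + 8 + (-3) = 29
σ = (2, 3, 1): 24 + 20 + 8 = 52
σ = (3, 1, 2): 18 + 8 + 28 = 54
σ = (3, 2, 1): 18 + 1 + 8 = 27
Optimal value attained by: σ = (1, 3, 2).
Answer: det⊕(A) = 65; verdict: NONSINGULAR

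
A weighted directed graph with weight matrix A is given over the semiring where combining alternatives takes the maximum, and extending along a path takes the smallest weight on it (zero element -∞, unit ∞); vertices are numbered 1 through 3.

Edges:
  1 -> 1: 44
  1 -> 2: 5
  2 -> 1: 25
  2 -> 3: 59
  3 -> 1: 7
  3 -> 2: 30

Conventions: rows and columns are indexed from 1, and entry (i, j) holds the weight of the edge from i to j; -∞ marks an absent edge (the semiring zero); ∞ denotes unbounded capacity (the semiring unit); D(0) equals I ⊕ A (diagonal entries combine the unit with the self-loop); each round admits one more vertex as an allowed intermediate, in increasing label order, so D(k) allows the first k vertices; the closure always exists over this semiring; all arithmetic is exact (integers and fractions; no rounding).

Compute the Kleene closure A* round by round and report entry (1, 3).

D(0):
  [∞, 5, -∞]
  [25, ∞, 59]
  [7, 30, ∞]
D(1):
  [∞, 5, -∞]
  [25, ∞, 59]
  [7, 30, ∞]
D(2):
  [∞, 5, 5]
  [25, ∞, 59]
  [25, 30, ∞]
D(3):
  [∞, 5, 5]
  [25, ∞, 59]
  [25, 30, ∞]
Answer: A*[1][3] = 5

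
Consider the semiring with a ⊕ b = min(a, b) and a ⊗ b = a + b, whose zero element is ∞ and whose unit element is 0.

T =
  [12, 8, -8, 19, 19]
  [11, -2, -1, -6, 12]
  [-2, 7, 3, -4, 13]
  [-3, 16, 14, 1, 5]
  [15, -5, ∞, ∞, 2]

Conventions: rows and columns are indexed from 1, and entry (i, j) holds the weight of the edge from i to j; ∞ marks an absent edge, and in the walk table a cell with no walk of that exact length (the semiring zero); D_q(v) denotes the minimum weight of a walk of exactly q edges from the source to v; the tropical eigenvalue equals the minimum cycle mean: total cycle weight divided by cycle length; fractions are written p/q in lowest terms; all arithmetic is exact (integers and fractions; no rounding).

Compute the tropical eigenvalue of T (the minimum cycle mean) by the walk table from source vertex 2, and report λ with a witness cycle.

q=0: [∞, 0, ∞, ∞, ∞]
q=1: [11, -2, -1, -6, 12]
q=2: [-9, -4, -3, -8, -1]
q=3: [-11, -6, -17, -10, -3]
q=4: [-19, -10, -19, -21, -5]
q=5: [-24, -12, -27, -23, -16]
Optimal cycle mean attained by: cycle 1->3->1, total (-8) + (-2), length 2.
Answer: λ = -5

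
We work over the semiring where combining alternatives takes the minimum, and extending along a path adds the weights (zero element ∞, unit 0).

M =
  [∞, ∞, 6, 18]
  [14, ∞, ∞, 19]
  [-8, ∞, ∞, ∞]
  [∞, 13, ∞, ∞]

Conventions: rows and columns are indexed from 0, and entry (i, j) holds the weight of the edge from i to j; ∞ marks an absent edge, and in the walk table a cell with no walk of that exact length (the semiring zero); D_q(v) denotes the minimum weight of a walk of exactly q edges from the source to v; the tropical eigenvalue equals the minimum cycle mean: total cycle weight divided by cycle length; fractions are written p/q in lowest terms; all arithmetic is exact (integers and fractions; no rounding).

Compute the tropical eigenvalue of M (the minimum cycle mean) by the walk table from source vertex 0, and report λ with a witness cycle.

q=0: [0, ∞, ∞, ∞]
q=1: [∞, ∞, 6, 18]
q=2: [-2, 31, ∞, ∞]
q=3: [45, ∞, 4, 16]
q=4: [-4, 29, 51, 63]
Optimal cycle mean attained by: cycle 0->2->0, total 6 + (-8), length 2.
Answer: λ = -1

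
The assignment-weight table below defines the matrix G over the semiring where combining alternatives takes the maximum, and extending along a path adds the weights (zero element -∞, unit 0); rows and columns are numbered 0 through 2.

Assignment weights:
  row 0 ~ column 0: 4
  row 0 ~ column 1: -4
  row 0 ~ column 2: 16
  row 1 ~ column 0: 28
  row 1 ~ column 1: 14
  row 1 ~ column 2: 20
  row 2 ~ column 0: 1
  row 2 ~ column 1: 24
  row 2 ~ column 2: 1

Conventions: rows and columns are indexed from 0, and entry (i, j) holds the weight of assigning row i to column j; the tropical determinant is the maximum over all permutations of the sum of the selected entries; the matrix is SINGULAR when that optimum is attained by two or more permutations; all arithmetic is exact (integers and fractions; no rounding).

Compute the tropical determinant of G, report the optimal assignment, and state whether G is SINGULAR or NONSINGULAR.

σ = (0, 1, 2): 4 + 14 + 1 = 19
σ = (0, 2, 1): 4 + 20 + 24 = 48
σ = (1, 0, 2): (-4) + 28 + 1 = 25
σ = (1, 2, 0): (-4) + 20 + 1 = 17
σ = (2, 0, 1): 16 + 28 + 24 = 68
σ = (2, 1, 0): 16 + 14 + 1 = 31
Optimal value attained by: σ = (2, 0, 1).
Answer: det⊕(G) = 68; verdict: NONSINGULAR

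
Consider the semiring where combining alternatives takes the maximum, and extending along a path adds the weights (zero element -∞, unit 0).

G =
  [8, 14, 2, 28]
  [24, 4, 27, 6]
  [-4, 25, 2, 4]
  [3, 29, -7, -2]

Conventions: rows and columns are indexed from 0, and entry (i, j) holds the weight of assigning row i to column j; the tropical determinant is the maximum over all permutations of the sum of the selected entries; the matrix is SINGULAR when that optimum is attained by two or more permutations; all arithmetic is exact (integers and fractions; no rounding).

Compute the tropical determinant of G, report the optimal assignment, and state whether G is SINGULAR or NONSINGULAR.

σ = (0, 1, 2, 3): 8 + 4 + 2 + (-2) = 12
σ = (0, 1, 3, 2): 8 + 4 + 4 + (-7) = 9
σ = (0, 2, 1, 3): 8 + 27 + 25 + (-2) = 58
σ = (0, 2, 3, 1): 8 + 27 + 4 + 29 = 68
σ = (0, 3, 1, 2): 8 + 6 + 25 + (-7) = 32
σ = (0, 3, 2, 1): 8 + 6 + 2 + 29 = 45
σ = (1, 0, 2, 3): 14 + 24 + 2 + (-2) = 38
σ = (1, 0, 3, 2): 14 + 24 + 4 + (-7) = 35
σ = (1, 2, 0, 3): 14 + 27 + (-4) + (-2) = 35
σ = (1, 2, 3, 0): 14 + 27 + 4 + 3 = 48
σ = (1, 3, 0, 2): 14 + 6 + (-4) + (-7) = 9
σ = (1, 3, 2, 0): 14 + 6 + 2 + 3 = 25
σ = (2, 0, 1, 3): 2 + 24 + 25 + (-2) = 49
σ = (2, 0, 3, 1): 2 + 24 + 4 + 29 = 59
σ = (2, 1, 0, 3): 2 + 4 + (-4) + (-2) = 0
σ = (2, 1, 3, 0): 2 + 4 + 4 + 3 = 13
σ = (2, 3, 0, 1): 2 + 6 + (-4) + 29 = 33
σ = (2, 3, 1, 0): 2 + 6 + 25 + 3 = 36
σ = (3, 0, 1, 2): 28 + 24 + 25 + (-7) = 70
σ = (3, 0, 2, 1): 28 + 24 + 2 + 29 = 83
σ = (3, 1, 0, 2): 28 + 4 + (-4) + (-7) = 21
σ = (3, 1, 2, 0): 28 + 4 + 2 + 3 = 37
σ = (3, 2, 0, 1): 28 + 27 + (-4) + 29 = 80
σ = (3, 2, 1, 0): 28 + 27 + 25 + 3 = 83
Optimal value attained by: σ = (3, 0, 2, 1).
Answer: det⊕(G) = 83; verdict: SINGULAR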